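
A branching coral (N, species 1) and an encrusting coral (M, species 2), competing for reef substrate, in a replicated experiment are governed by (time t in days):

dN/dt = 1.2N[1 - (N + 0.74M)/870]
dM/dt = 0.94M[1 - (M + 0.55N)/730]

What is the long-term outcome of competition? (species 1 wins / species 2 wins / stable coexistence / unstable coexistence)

stable coexistence

Compare the nullcline intercepts: K1/α12 = 870/0.74 = 1180 > K2 = 730; K2/α21 = 730/0.55 = 1330 > K1 = 870.
Since both inequalities hold, each species can invade when rare, so the interior equilibrium is stable.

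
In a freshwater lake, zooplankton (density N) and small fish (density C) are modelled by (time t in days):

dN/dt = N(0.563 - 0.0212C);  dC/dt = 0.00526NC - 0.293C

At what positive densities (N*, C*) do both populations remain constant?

N* ≈ 55.7, C* ≈ 26.6

Set dC/dt = 0 with C > 0: 0.00526N - 0.293 = 0, so N* = 0.293/0.00526 = 55.7.
Set dN/dt = 0 with N > 0: 0.563 - 0.0212C = 0, so C* = 0.563/0.0212 = 26.6.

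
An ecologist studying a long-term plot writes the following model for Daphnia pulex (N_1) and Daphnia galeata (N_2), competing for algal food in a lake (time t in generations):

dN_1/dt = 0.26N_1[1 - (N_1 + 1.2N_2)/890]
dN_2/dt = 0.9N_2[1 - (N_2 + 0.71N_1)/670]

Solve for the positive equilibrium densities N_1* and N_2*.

Setting both brackets to zero gives the nullclines N_1 + 1.2N_2 = 890 and 0.71N_1 + N_2 = 670.
Substituting N_2 = 670 - 0.71N_1 into the first: N_1(1 - 1.2·0.71) = 890 - 1.2·670.
So N_1* = 86/0.148 = 581, and then N_2* = 670 - 0.71·581 = 257.

N_1* ≈ 581, N_2* ≈ 257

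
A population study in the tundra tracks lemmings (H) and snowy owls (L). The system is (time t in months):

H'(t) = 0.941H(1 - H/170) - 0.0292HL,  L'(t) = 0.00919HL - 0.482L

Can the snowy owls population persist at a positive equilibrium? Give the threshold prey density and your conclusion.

The predator equation gives dL/dt > 0 only when H > 0.482/0.00919 = 52.4.
Without the predator, H → K = 170. Since 170 > 52.4, the predator can invade and persist.

Threshold H = 52.4; K > 52.4, so yes, the predator persists.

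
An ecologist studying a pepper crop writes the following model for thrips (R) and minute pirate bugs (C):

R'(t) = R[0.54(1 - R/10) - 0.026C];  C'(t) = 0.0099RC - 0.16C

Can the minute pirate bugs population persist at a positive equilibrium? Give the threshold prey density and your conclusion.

Threshold R = 16.2; K < 16.2, so no, the predator goes extinct.

The predator equation gives dC/dt > 0 only when R > 0.16/0.0099 = 16.2.
Without the predator, R → K = 10. Since 10 < 16.2, the predator cannot invade.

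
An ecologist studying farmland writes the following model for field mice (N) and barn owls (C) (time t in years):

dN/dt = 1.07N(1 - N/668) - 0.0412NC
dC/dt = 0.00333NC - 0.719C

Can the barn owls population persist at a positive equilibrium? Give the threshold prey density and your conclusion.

The predator equation gives dC/dt > 0 only when N > 0.719/0.00333 = 216.
Without the predator, N → K = 668. Since 668 > 216, the predator can invade and persist.

Threshold N = 216; K > 216, so yes, the predator persists.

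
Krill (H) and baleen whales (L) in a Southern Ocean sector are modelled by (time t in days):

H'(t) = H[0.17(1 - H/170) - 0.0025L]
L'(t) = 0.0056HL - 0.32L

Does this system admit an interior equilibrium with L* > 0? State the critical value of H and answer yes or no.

Threshold H = 57.1; K > 57.1, so yes, the predator persists.

The predator equation gives dL/dt > 0 only when H > 0.32/0.0056 = 57.1.
Without the predator, H → K = 170. Since 170 > 57.1, the predator can invade and persist.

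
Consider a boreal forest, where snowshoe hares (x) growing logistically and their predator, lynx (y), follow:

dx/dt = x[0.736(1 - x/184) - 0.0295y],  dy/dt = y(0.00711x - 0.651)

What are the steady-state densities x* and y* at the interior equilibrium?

x* ≈ 91.6, y* ≈ 12.5

From dy/dt = 0 with y > 0: 0.00711x* = 0.651, so x* = 91.6.
Substitute into dx/dt = 0: 0.736(1 - 91.6/184) = 0.0295y*.
The bracket is 0.502, giving y* = 0.37/0.0295 = 12.5.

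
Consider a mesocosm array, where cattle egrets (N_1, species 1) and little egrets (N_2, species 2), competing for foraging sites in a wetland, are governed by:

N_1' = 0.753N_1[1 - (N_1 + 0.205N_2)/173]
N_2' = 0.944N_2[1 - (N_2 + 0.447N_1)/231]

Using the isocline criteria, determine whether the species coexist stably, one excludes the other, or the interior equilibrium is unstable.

Compare the nullcline intercepts: K1/α12 = 173/0.205 = 844 > K2 = 231; K2/α21 = 231/0.447 = 517 > K1 = 173.
Since both inequalities hold, each species can invade when rare, so the interior equilibrium is stable.

stable coexistence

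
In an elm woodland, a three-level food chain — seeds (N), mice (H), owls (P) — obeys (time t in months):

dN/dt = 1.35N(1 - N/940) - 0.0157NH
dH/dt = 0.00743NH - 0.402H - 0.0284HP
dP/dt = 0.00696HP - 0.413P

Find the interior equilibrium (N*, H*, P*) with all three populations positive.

From dP/dt = 0: 0.00696H* = 0.413, so H* = 59.3.
From dN/dt = 0: 1.35(1 - N*/940) = 0.0157·59.3, giving N* = 940·(1 - 0.69) = 291.
From dH/dt = 0: 0.00743·291 - 0.402 = 0.0284P*, so P* = 1.76/0.0284 = 62.1.

N* ≈ 291, H* ≈ 59.3, P* ≈ 62.1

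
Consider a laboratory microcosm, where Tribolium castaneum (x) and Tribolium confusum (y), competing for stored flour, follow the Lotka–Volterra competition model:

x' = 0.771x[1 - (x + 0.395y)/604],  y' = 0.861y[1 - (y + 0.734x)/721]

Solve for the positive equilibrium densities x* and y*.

Setting both brackets to zero gives the nullclines x + 0.395y = 604 and 0.734x + y = 721.
Substituting y = 721 - 0.734x into the first: x(1 - 0.395·0.734) = 604 - 0.395·721.
So x* = 319/0.71 = 450, and then y* = 721 - 0.734·450 = 391.

x* ≈ 450, y* ≈ 391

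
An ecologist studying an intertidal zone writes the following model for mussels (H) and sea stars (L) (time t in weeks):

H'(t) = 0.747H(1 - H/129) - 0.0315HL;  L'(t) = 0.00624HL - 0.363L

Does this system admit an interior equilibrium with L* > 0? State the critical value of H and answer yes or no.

The predator equation gives dL/dt > 0 only when H > 0.363/0.00624 = 58.2.
Without the predator, H → K = 129. Since 129 > 58.2, the predator can invade and persist.

Threshold H = 58.2; K > 58.2, so yes, the predator persists.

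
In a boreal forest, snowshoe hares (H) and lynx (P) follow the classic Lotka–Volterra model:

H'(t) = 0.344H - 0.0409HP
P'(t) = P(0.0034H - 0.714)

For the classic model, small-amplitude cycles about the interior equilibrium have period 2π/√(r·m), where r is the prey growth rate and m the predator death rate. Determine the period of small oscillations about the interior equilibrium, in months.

T ≈ 12.7 months

Here r = 0.344 and m = 0.714, so r·m = 0.246.
ω = √0.246 = 0.496 per month, hence T = 2π/ω ≈ 12.7 months.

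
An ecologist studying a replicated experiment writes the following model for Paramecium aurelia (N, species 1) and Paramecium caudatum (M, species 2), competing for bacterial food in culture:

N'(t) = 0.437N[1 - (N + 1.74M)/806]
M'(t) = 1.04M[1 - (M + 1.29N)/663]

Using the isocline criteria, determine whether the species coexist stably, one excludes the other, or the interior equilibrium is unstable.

Compare the nullcline intercepts: K1/α12 = 806/1.74 = 463 < K2 = 663; K2/α21 = 663/1.29 = 514 < K1 = 806.
Since both are reversed, neither can invade when rare; the interior point is a saddle.

unstable coexistence (outcome depends on initial conditions)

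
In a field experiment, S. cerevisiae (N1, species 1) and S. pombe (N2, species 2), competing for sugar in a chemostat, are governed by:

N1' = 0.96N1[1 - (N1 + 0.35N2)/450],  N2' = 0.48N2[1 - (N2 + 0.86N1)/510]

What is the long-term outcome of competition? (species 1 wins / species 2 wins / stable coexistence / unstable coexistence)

stable coexistence

Compare the nullcline intercepts: K1/α12 = 450/0.35 = 1290 > K2 = 510; K2/α21 = 510/0.86 = 593 > K1 = 450.
Since both inequalities hold, each species can invade when rare, so the interior equilibrium is stable.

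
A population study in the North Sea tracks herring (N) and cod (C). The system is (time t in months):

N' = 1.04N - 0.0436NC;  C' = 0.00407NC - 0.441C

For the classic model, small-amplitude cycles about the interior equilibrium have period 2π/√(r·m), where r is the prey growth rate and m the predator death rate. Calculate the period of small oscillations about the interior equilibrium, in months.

Here r = 1.04 and m = 0.441, so r·m = 0.459.
ω = √0.459 = 0.677 per month, hence T = 2π/ω ≈ 9.28 months.

T ≈ 9.28 months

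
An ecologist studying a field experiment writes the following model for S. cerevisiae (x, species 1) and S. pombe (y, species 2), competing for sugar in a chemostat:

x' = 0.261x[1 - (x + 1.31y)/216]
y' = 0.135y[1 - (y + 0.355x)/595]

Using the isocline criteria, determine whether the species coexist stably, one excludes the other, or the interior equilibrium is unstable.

species 2 excludes species 1

Compare the nullcline intercepts: K1/α12 = 216/1.31 = 165 < K2 = 595; K2/α21 = 595/0.355 = 1680 > K1 = 216.
Since the inequalities point opposite ways, species 2 can invade but species 1 cannot.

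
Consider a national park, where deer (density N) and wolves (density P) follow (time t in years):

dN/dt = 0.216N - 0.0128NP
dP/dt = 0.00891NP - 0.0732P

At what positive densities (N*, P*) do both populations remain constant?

N* ≈ 8.22, P* ≈ 16.9

Set dP/dt = 0 with P > 0: 0.00891N - 0.0732 = 0, so N* = 0.0732/0.00891 = 8.22.
Set dN/dt = 0 with N > 0: 0.216 - 0.0128P = 0, so P* = 0.216/0.0128 = 16.9.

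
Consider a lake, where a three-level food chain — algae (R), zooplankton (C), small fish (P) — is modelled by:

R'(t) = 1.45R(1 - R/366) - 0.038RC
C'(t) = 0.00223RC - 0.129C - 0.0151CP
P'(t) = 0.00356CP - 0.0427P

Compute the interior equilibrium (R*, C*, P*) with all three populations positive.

R* ≈ 251, C* ≈ 12, P* ≈ 28.5

From dP/dt = 0: 0.00356C* = 0.0427, so C* = 12.
From dR/dt = 0: 1.45(1 - R*/366) = 0.038·12, giving R* = 366·(1 - 0.314) = 251.
From dC/dt = 0: 0.00223·251 - 0.129 = 0.0151P*, so P* = 0.431/0.0151 = 28.5.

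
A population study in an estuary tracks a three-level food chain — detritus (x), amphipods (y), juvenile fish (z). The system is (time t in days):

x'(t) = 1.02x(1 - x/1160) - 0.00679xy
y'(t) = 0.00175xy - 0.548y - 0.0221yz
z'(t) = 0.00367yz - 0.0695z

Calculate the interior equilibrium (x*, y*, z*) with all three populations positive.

x* ≈ 1010, y* ≈ 18.9, z* ≈ 55.5

From dz/dt = 0: 0.00367y* = 0.0695, so y* = 18.9.
From dx/dt = 0: 1.02(1 - x*/1160) = 0.00679·18.9, giving x* = 1160·(1 - 0.126) = 1010.
From dy/dt = 0: 0.00175·1010 - 0.548 = 0.0221z*, so z* = 1.23/0.0221 = 55.5.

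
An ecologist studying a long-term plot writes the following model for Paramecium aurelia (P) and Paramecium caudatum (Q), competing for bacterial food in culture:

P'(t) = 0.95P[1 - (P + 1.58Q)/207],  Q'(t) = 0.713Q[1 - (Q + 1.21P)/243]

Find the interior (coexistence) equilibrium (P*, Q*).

P* ≈ 194, Q* ≈ 8.19

Setting both brackets to zero gives the nullclines P + 1.58Q = 207 and 1.21P + Q = 243.
Substituting Q = 243 - 1.21P into the first: P(1 - 1.58·1.21) = 207 - 1.58·243.
So P* = -177/-0.912 = 194, and then Q* = 243 - 1.21·194 = 8.19.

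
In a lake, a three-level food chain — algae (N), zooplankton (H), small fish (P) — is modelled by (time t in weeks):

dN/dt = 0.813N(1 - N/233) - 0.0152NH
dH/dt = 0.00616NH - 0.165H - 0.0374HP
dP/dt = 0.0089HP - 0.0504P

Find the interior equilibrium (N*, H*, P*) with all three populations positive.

From dP/dt = 0: 0.0089H* = 0.0504, so H* = 5.66.
From dN/dt = 0: 0.813(1 - N*/233) = 0.0152·5.66, giving N* = 233·(1 - 0.106) = 208.
From dH/dt = 0: 0.00616·208 - 0.165 = 0.0374P*, so P* = 1.12/0.0374 = 29.9.

N* ≈ 208, H* ≈ 5.66, P* ≈ 29.9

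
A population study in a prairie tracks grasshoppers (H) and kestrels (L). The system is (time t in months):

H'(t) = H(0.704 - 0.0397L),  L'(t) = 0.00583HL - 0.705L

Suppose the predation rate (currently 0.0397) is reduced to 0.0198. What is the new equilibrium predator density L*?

At the interior fixed point, setting dH/dt = 0 with H > 0 fixes L* = (prey growth rate)/(HL coefficient) — independent of the other coefficients.
With the change, L* = 0.704/0.0198 = 35.6; it rises from 17.7.

L* ≈ 35.6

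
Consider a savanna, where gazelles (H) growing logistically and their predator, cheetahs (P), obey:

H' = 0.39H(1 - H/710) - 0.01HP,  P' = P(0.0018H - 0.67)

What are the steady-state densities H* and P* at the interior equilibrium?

H* ≈ 372, P* ≈ 18.6

From dP/dt = 0 with P > 0: 0.0018H* = 0.67, so H* = 372.
Substitute into dH/dt = 0: 0.39(1 - 372/710) = 0.01P*.
The bracket is 0.476, giving P* = 0.186/0.01 = 18.6.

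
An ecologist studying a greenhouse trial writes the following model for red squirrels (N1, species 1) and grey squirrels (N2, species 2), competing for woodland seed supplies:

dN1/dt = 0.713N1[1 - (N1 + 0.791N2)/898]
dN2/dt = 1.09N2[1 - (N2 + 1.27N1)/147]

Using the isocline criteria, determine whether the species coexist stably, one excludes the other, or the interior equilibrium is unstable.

species 1 excludes species 2

Compare the nullcline intercepts: K1/α12 = 898/0.791 = 1140 > K2 = 147; K2/α21 = 147/1.27 = 116 < K1 = 898.
Since the inequalities point opposite ways, species 1 can invade but species 2 cannot.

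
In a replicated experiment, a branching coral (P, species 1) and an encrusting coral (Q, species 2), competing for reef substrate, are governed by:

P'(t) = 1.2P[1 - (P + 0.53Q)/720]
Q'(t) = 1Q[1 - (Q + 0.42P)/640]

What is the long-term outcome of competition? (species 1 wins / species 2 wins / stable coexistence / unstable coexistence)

stable coexistence

Compare the nullcline intercepts: K1/α12 = 720/0.53 = 1360 > K2 = 640; K2/α21 = 640/0.42 = 1520 > K1 = 720.
Since both inequalities hold, each species can invade when rare, so the interior equilibrium is stable.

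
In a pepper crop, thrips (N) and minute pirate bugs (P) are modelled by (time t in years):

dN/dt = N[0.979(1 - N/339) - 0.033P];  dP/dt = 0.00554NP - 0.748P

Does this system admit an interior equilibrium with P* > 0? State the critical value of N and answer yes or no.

The predator equation gives dP/dt > 0 only when N > 0.748/0.00554 = 135.
Without the predator, N → K = 339. Since 339 > 135, the predator can invade and persist.

Threshold N = 135; K > 135, so yes, the predator persists.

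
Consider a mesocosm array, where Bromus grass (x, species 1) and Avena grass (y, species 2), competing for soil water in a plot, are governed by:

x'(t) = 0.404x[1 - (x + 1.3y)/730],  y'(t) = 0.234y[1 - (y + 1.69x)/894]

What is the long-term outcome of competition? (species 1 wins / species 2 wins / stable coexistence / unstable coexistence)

unstable coexistence (outcome depends on initial conditions)

Compare the nullcline intercepts: K1/α12 = 730/1.3 = 562 < K2 = 894; K2/α21 = 894/1.69 = 529 < K1 = 730.
Since both are reversed, neither can invade when rare; the interior point is a saddle.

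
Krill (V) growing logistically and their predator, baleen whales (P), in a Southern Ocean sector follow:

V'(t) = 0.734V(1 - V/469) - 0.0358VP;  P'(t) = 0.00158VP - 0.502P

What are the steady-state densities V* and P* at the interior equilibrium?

V* ≈ 318, P* ≈ 6.61

From dP/dt = 0 with P > 0: 0.00158V* = 0.502, so V* = 318.
Substitute into dV/dt = 0: 0.734(1 - 318/469) = 0.0358P*.
The bracket is 0.323, giving P* = 0.237/0.0358 = 6.61.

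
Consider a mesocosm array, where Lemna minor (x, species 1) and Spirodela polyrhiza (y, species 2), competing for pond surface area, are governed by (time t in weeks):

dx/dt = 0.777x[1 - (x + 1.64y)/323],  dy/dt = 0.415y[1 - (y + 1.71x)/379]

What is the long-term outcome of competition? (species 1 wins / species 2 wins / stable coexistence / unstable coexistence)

Compare the nullcline intercepts: K1/α12 = 323/1.64 = 197 < K2 = 379; K2/α21 = 379/1.71 = 222 < K1 = 323.
Since both are reversed, neither can invade when rare; the interior point is a saddle.

unstable coexistence (outcome depends on initial conditions)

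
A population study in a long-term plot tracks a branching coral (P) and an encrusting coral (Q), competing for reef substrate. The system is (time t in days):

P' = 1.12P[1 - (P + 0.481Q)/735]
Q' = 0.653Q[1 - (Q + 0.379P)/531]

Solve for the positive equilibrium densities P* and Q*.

Setting both brackets to zero gives the nullclines P + 0.481Q = 735 and 0.379P + Q = 531.
Substituting Q = 531 - 0.379P into the first: P(1 - 0.481·0.379) = 735 - 0.481·531.
So P* = 480/0.818 = 587, and then Q* = 531 - 0.379·587 = 309.

P* ≈ 587, Q* ≈ 309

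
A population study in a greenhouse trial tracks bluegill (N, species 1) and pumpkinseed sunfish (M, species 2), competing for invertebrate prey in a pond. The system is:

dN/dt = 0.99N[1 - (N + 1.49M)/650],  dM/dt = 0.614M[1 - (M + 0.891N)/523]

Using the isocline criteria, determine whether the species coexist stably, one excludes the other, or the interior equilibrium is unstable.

Compare the nullcline intercepts: K1/α12 = 650/1.49 = 436 < K2 = 523; K2/α21 = 523/0.891 = 587 < K1 = 650.
Since both are reversed, neither can invade when rare; the interior point is a saddle.

unstable coexistence (outcome depends on initial conditions)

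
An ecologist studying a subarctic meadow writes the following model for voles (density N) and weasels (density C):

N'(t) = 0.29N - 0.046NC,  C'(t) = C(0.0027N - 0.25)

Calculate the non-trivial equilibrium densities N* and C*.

N* ≈ 92.6, C* ≈ 6.3

Set dC/dt = 0 with C > 0: 0.0027N - 0.25 = 0, so N* = 0.25/0.0027 = 92.6.
Set dN/dt = 0 with N > 0: 0.29 - 0.046C = 0, so C* = 0.29/0.046 = 6.3.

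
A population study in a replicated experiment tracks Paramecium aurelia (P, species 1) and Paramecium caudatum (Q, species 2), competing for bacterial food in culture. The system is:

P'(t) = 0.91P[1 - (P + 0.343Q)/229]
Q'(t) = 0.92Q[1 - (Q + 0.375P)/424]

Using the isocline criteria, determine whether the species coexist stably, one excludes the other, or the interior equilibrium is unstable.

stable coexistence

Compare the nullcline intercepts: K1/α12 = 229/0.343 = 668 > K2 = 424; K2/α21 = 424/0.375 = 1130 > K1 = 229.
Since both inequalities hold, each species can invade when rare, so the interior equilibrium is stable.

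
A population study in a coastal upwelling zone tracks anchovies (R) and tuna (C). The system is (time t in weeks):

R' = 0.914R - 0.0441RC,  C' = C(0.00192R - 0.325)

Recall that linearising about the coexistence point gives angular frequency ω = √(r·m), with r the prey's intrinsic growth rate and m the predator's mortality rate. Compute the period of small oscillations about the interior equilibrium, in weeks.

T ≈ 11.5 weeks

Here r = 0.914 and m = 0.325, so r·m = 0.297.
ω = √0.297 = 0.545 per week, hence T = 2π/ω ≈ 11.5 weeks.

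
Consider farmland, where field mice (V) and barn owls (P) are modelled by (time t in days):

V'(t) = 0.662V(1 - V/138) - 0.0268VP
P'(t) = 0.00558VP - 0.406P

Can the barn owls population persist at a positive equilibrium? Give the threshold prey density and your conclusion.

The predator equation gives dP/dt > 0 only when V > 0.406/0.00558 = 72.8.
Without the predator, V → K = 138. Since 138 > 72.8, the predator can invade and persist.

Threshold V = 72.8; K > 72.8, so yes, the predator persists.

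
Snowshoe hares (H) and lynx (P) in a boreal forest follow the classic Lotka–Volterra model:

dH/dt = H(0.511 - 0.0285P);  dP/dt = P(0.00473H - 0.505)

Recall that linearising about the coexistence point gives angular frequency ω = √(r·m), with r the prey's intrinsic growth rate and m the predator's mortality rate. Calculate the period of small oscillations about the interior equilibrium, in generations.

T ≈ 12.4 generations

Here r = 0.511 and m = 0.505, so r·m = 0.258.
ω = √0.258 = 0.508 per generation, hence T = 2π/ω ≈ 12.4 generations.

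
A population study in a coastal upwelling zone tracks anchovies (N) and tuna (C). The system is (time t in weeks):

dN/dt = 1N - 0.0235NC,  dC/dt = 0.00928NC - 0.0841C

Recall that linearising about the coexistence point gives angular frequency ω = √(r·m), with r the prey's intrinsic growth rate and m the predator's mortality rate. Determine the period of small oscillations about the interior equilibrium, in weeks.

Here r = 1 and m = 0.0841, so r·m = 0.0841.
ω = √0.0841 = 0.29 per week, hence T = 2π/ω ≈ 21.7 weeks.

T ≈ 21.7 weeks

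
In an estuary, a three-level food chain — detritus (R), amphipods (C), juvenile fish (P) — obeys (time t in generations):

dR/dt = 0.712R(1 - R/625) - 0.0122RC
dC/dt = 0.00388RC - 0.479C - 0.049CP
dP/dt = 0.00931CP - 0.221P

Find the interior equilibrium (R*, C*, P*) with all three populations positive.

R* ≈ 371, C* ≈ 23.7, P* ≈ 19.6

From dP/dt = 0: 0.00931C* = 0.221, so C* = 23.7.
From dR/dt = 0: 0.712(1 - R*/625) = 0.0122·23.7, giving R* = 625·(1 - 0.407) = 371.
From dC/dt = 0: 0.00388·371 - 0.479 = 0.049P*, so P* = 0.96/0.049 = 19.6.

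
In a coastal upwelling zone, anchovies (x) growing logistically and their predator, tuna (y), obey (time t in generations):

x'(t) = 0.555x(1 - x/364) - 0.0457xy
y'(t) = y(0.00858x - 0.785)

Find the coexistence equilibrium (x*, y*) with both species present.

x* ≈ 91.5, y* ≈ 9.09

From dy/dt = 0 with y > 0: 0.00858x* = 0.785, so x* = 91.5.
Substitute into dx/dt = 0: 0.555(1 - 91.5/364) = 0.0457y*.
The bracket is 0.749, giving y* = 0.416/0.0457 = 9.09.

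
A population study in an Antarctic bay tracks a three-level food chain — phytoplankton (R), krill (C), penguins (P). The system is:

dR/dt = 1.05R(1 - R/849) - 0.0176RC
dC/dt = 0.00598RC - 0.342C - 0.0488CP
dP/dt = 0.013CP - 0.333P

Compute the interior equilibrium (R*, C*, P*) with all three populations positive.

From dP/dt = 0: 0.013C* = 0.333, so C* = 25.6.
From dR/dt = 0: 1.05(1 - R*/849) = 0.0176·25.6, giving R* = 849·(1 - 0.429) = 484.
From dC/dt = 0: 0.00598·484 - 0.342 = 0.0488P*, so P* = 2.56/0.0488 = 52.4.

R* ≈ 484, C* ≈ 25.6, P* ≈ 52.4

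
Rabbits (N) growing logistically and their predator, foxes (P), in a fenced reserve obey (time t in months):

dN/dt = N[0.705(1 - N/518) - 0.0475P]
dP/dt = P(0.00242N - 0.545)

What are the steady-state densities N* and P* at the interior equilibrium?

From dP/dt = 0 with P > 0: 0.00242N* = 0.545, so N* = 225.
Substitute into dN/dt = 0: 0.705(1 - 225/518) = 0.0475P*.
The bracket is 0.565, giving P* = 0.398/0.0475 = 8.39.

N* ≈ 225, P* ≈ 8.39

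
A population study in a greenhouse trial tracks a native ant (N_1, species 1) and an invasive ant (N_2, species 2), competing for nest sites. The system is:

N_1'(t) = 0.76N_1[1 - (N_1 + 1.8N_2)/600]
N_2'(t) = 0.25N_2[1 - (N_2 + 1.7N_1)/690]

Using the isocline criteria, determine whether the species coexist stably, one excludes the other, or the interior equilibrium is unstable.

Compare the nullcline intercepts: K1/α12 = 600/1.8 = 333 < K2 = 690; K2/α21 = 690/1.7 = 406 < K1 = 600.
Since both are reversed, neither can invade when rare; the interior point is a saddle.

unstable coexistence (outcome depends on initial conditions)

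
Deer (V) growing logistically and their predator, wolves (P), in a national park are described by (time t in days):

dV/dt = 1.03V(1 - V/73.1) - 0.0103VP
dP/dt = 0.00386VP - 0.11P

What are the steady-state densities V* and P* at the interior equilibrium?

From dP/dt = 0 with P > 0: 0.00386V* = 0.11, so V* = 28.5.
Substitute into dV/dt = 0: 1.03(1 - 28.5/73.1) = 0.0103P*.
The bracket is 0.61, giving P* = 0.628/0.0103 = 61.

V* ≈ 28.5, P* ≈ 61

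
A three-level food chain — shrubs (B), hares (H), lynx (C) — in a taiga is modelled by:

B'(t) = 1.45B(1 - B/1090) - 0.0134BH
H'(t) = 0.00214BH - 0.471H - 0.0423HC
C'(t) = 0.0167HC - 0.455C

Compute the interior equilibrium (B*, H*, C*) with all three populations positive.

From dC/dt = 0: 0.0167H* = 0.455, so H* = 27.2.
From dB/dt = 0: 1.45(1 - B*/1090) = 0.0134·27.2, giving B* = 1090·(1 - 0.252) = 816.
From dH/dt = 0: 0.00214·816 - 0.471 = 0.0423C*, so C* = 1.27/0.0423 = 30.1.

B* ≈ 816, H* ≈ 27.2, C* ≈ 30.1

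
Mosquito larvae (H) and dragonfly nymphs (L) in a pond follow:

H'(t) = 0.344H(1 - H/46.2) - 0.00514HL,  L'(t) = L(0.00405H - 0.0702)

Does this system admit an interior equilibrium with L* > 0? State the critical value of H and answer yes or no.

Threshold H = 17.3; K > 17.3, so yes, the predator persists.

The predator equation gives dL/dt > 0 only when H > 0.0702/0.00405 = 17.3.
Without the predator, H → K = 46.2. Since 46.2 > 17.3, the predator can invade and persist.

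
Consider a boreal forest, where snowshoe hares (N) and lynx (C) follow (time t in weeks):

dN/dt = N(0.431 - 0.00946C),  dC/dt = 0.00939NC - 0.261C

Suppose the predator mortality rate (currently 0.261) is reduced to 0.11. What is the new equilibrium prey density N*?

N* ≈ 11.7

At the interior fixed point, setting dC/dt = 0 with C > 0 fixes N* = (predator death rate)/(NC coefficient) — independent of the other coefficients.
With the change, N* = 0.11/0.00939 = 11.7; it falls from 27.8.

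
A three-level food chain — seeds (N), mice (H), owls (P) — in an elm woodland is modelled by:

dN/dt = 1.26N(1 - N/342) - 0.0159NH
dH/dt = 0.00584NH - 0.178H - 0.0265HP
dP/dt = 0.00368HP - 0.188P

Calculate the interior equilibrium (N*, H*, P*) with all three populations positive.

N* ≈ 122, H* ≈ 51.1, P* ≈ 20.1

From dP/dt = 0: 0.00368H* = 0.188, so H* = 51.1.
From dN/dt = 0: 1.26(1 - N*/342) = 0.0159·51.1, giving N* = 342·(1 - 0.645) = 122.
From dH/dt = 0: 0.00584·122 - 0.178 = 0.0265P*, so P* = 0.532/0.0265 = 20.1.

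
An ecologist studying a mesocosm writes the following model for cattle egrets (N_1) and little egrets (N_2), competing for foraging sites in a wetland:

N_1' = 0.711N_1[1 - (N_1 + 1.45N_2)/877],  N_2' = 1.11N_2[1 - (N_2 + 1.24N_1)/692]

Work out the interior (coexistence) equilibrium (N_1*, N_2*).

Setting both brackets to zero gives the nullclines N_1 + 1.45N_2 = 877 and 1.24N_1 + N_2 = 692.
Substituting N_2 = 692 - 1.24N_1 into the first: N_1(1 - 1.45·1.24) = 877 - 1.45·692.
So N_1* = -126/-0.798 = 158, and then N_2* = 692 - 1.24·158 = 496.

N_1* ≈ 158, N_2* ≈ 496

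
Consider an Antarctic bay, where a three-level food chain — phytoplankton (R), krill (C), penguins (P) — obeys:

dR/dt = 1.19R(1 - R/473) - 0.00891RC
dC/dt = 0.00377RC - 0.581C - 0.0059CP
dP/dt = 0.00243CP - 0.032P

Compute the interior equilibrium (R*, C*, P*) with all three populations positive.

From dP/dt = 0: 0.00243C* = 0.032, so C* = 13.2.
From dR/dt = 0: 1.19(1 - R*/473) = 0.00891·13.2, giving R* = 473·(1 - 0.0986) = 426.
From dC/dt = 0: 0.00377·426 - 0.581 = 0.0059P*, so P* = 1.03/0.0059 = 174.

R* ≈ 426, C* ≈ 13.2, P* ≈ 174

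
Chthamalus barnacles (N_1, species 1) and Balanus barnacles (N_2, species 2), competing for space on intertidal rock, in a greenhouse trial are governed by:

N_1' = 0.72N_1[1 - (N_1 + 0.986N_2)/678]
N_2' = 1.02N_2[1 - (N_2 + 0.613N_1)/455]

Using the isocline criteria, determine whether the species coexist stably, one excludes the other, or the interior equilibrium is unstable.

stable coexistence

Compare the nullcline intercepts: K1/α12 = 678/0.986 = 688 > K2 = 455; K2/α21 = 455/0.613 = 742 > K1 = 678.
Since both inequalities hold, each species can invade when rare, so the interior equilibrium is stable.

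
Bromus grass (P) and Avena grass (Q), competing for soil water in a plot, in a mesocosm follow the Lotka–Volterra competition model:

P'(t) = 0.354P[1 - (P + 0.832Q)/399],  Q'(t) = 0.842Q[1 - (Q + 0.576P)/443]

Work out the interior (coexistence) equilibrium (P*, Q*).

P* ≈ 58.4, Q* ≈ 409

Setting both brackets to zero gives the nullclines P + 0.832Q = 399 and 0.576P + Q = 443.
Substituting Q = 443 - 0.576P into the first: P(1 - 0.832·0.576) = 399 - 0.832·443.
So P* = 30.4/0.521 = 58.4, and then Q* = 443 - 0.576·58.4 = 409.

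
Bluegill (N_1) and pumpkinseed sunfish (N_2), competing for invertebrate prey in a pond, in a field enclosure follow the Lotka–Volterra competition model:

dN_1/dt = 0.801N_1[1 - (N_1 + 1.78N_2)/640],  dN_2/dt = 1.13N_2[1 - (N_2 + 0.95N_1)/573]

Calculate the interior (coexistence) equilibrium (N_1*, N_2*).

Setting both brackets to zero gives the nullclines N_1 + 1.78N_2 = 640 and 0.95N_1 + N_2 = 573.
Substituting N_2 = 573 - 0.95N_1 into the first: N_1(1 - 1.78·0.95) = 640 - 1.78·573.
So N_1* = -380/-0.691 = 550, and then N_2* = 573 - 0.95·550 = 50.7.

N_1* ≈ 550, N_2* ≈ 50.7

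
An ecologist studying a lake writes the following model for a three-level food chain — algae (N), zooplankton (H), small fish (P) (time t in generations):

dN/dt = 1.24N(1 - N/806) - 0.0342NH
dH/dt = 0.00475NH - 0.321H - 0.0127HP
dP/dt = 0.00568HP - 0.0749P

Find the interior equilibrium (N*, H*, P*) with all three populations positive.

From dP/dt = 0: 0.00568H* = 0.0749, so H* = 13.2.
From dN/dt = 0: 1.24(1 - N*/806) = 0.0342·13.2, giving N* = 806·(1 - 0.364) = 513.
From dH/dt = 0: 0.00475·513 - 0.321 = 0.0127P*, so P* = 2.12/0.0127 = 167.

N* ≈ 513, H* ≈ 13.2, P* ≈ 167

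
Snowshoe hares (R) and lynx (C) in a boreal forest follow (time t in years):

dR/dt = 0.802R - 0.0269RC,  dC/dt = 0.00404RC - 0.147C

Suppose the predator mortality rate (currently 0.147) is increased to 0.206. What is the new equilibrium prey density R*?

R* ≈ 51

At the interior fixed point, setting dC/dt = 0 with C > 0 fixes R* = (predator death rate)/(RC coefficient) — independent of the other coefficients.
With the change, R* = 0.206/0.00404 = 51; it rises from 36.4.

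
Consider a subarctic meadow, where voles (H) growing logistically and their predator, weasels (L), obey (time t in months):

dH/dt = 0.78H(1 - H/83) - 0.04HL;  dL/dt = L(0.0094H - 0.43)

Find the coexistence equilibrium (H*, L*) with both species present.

H* ≈ 45.7, L* ≈ 8.75

From dL/dt = 0 with L > 0: 0.0094H* = 0.43, so H* = 45.7.
Substitute into dH/dt = 0: 0.78(1 - 45.7/83) = 0.04L*.
The bracket is 0.449, giving L* = 0.35/0.04 = 8.75.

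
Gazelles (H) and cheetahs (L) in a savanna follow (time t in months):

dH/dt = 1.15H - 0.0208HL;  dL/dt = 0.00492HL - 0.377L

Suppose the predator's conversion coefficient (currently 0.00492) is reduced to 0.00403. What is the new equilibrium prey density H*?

H* ≈ 93.5

At the interior fixed point, setting dL/dt = 0 with L > 0 fixes H* = (predator death rate)/(HL coefficient) — independent of the other coefficients.
With the change, H* = 0.377/0.00403 = 93.5; it rises from 76.6.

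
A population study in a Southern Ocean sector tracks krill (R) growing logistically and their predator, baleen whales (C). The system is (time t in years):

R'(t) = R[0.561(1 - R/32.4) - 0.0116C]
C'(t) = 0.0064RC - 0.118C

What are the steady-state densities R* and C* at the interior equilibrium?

From dC/dt = 0 with C > 0: 0.0064R* = 0.118, so R* = 18.4.
Substitute into dR/dt = 0: 0.561(1 - 18.4/32.4) = 0.0116C*.
The bracket is 0.431, giving C* = 0.242/0.0116 = 20.8.

R* ≈ 18.4, C* ≈ 20.8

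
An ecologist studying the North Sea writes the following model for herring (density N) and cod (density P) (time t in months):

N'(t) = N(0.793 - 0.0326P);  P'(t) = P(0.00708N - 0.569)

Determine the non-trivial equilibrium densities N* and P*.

N* ≈ 80.4, P* ≈ 24.3

Set dP/dt = 0 with P > 0: 0.00708N - 0.569 = 0, so N* = 0.569/0.00708 = 80.4.
Set dN/dt = 0 with N > 0: 0.793 - 0.0326P = 0, so P* = 0.793/0.0326 = 24.3.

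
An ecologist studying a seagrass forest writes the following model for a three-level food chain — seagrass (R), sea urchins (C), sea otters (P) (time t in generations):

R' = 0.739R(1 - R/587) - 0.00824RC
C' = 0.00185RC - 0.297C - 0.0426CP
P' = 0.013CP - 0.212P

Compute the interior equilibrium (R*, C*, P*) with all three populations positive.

From dP/dt = 0: 0.013C* = 0.212, so C* = 16.3.
From dR/dt = 0: 0.739(1 - R*/587) = 0.00824·16.3, giving R* = 587·(1 - 0.182) = 480.
From dC/dt = 0: 0.00185·480 - 0.297 = 0.0426P*, so P* = 0.591/0.0426 = 13.9.

R* ≈ 480, C* ≈ 16.3, P* ≈ 13.9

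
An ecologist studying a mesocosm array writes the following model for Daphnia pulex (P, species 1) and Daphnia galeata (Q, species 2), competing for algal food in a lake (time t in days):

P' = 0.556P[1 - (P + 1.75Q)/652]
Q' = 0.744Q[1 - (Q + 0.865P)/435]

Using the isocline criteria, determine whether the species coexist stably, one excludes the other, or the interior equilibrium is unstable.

Compare the nullcline intercepts: K1/α12 = 652/1.75 = 373 < K2 = 435; K2/α21 = 435/0.865 = 503 < K1 = 652.
Since both are reversed, neither can invade when rare; the interior point is a saddle.

unstable coexistence (outcome depends on initial conditions)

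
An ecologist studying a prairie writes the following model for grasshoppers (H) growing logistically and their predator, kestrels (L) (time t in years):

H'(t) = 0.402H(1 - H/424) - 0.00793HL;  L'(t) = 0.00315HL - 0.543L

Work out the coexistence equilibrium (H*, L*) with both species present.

From dL/dt = 0 with L > 0: 0.00315H* = 0.543, so H* = 172.
Substitute into dH/dt = 0: 0.402(1 - 172/424) = 0.00793L*.
The bracket is 0.593, giving L* = 0.239/0.00793 = 30.1.

H* ≈ 172, L* ≈ 30.1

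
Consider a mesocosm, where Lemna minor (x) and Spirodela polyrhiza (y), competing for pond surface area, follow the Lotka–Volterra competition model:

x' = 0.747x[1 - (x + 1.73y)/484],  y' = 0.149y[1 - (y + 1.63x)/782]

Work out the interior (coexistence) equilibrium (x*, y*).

x* ≈ 477, y* ≈ 3.8

Setting both brackets to zero gives the nullclines x + 1.73y = 484 and 1.63x + y = 782.
Substituting y = 782 - 1.63x into the first: x(1 - 1.73·1.63) = 484 - 1.73·782.
So x* = -869/-1.82 = 477, and then y* = 782 - 1.63·477 = 3.8.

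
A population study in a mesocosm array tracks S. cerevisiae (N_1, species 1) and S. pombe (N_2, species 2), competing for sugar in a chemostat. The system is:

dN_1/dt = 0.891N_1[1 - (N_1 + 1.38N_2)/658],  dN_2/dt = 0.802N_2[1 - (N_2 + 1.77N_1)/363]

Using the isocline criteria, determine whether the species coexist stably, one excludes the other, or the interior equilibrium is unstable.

species 1 excludes species 2

Compare the nullcline intercepts: K1/α12 = 658/1.38 = 477 > K2 = 363; K2/α21 = 363/1.77 = 205 < K1 = 658.
Since the inequalities point opposite ways, species 1 can invade but species 2 cannot.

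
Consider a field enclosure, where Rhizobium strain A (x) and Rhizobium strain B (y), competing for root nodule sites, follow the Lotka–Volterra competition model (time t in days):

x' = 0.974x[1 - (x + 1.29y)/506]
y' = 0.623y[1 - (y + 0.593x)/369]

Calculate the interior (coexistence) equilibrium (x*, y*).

Setting both brackets to zero gives the nullclines x + 1.29y = 506 and 0.593x + y = 369.
Substituting y = 369 - 0.593x into the first: x(1 - 1.29·0.593) = 506 - 1.29·369.
So x* = 30/0.235 = 128, and then y* = 369 - 0.593·128 = 293.

x* ≈ 128, y* ≈ 293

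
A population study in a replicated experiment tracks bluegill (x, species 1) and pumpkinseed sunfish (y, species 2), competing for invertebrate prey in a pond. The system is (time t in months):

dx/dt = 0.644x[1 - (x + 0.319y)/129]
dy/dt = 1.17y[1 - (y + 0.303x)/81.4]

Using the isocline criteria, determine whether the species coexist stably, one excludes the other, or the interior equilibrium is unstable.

Compare the nullcline intercepts: K1/α12 = 129/0.319 = 404 > K2 = 81.4; K2/α21 = 81.4/0.303 = 269 > K1 = 129.
Since both inequalities hold, each species can invade when rare, so the interior equilibrium is stable.

stable coexistence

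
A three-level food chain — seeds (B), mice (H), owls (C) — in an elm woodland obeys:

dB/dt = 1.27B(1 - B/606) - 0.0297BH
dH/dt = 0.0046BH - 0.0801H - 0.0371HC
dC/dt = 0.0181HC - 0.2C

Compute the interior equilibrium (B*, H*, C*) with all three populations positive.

From dC/dt = 0: 0.0181H* = 0.2, so H* = 11.
From dB/dt = 0: 1.27(1 - B*/606) = 0.0297·11, giving B* = 606·(1 - 0.258) = 449.
From dH/dt = 0: 0.0046·449 - 0.0801 = 0.0371C*, so C* = 1.99/0.0371 = 53.6.

B* ≈ 449, H* ≈ 11, C* ≈ 53.6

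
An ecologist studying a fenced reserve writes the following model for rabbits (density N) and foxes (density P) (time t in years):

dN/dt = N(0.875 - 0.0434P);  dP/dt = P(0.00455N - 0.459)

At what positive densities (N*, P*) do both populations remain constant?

N* ≈ 101, P* ≈ 20.2

Set dP/dt = 0 with P > 0: 0.00455N - 0.459 = 0, so N* = 0.459/0.00455 = 101.
Set dN/dt = 0 with N > 0: 0.875 - 0.0434P = 0, so P* = 0.875/0.0434 = 20.2.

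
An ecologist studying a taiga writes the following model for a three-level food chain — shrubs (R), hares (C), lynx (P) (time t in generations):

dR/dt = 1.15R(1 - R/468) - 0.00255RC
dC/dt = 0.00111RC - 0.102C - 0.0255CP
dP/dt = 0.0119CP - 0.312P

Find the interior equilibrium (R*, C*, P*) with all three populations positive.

From dP/dt = 0: 0.0119C* = 0.312, so C* = 26.2.
From dR/dt = 0: 1.15(1 - R*/468) = 0.00255·26.2, giving R* = 468·(1 - 0.0581) = 441.
From dC/dt = 0: 0.00111·441 - 0.102 = 0.0255P*, so P* = 0.387/0.0255 = 15.2.

R* ≈ 441, C* ≈ 26.2, P* ≈ 15.2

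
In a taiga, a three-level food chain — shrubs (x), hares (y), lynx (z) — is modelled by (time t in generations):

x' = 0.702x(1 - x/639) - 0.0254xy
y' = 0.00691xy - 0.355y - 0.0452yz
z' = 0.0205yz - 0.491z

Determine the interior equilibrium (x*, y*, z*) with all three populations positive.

x* ≈ 85.2, y* ≈ 24, z* ≈ 5.18

From dz/dt = 0: 0.0205y* = 0.491, so y* = 24.
From dx/dt = 0: 0.702(1 - x*/639) = 0.0254·24, giving x* = 639·(1 - 0.867) = 85.2.
From dy/dt = 0: 0.00691·85.2 - 0.355 = 0.0452z*, so z* = 0.234/0.0452 = 5.18.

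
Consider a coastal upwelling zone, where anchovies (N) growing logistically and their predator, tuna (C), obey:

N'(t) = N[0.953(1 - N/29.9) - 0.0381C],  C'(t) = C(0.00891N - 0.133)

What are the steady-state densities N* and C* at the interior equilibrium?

N* ≈ 14.9, C* ≈ 12.5

From dC/dt = 0 with C > 0: 0.00891N* = 0.133, so N* = 14.9.
Substitute into dN/dt = 0: 0.953(1 - 14.9/29.9) = 0.0381C*.
The bracket is 0.501, giving C* = 0.477/0.0381 = 12.5.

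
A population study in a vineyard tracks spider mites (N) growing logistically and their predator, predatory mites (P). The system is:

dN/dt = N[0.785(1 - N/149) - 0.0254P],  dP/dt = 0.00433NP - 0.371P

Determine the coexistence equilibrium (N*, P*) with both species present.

From dP/dt = 0 with P > 0: 0.00433N* = 0.371, so N* = 85.7.
Substitute into dN/dt = 0: 0.785(1 - 85.7/149) = 0.0254P*.
The bracket is 0.425, giving P* = 0.334/0.0254 = 13.1.

N* ≈ 85.7, P* ≈ 13.1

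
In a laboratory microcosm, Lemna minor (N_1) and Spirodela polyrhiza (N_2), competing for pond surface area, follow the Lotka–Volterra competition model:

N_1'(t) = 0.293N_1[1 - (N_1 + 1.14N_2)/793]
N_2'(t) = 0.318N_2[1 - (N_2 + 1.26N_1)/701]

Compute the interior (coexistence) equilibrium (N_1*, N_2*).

Setting both brackets to zero gives the nullclines N_1 + 1.14N_2 = 793 and 1.26N_1 + N_2 = 701.
Substituting N_2 = 701 - 1.26N_1 into the first: N_1(1 - 1.14·1.26) = 793 - 1.14·701.
So N_1* = -6.14/-0.436 = 14.1, and then N_2* = 701 - 1.26·14.1 = 683.

N_1* ≈ 14.1, N_2* ≈ 683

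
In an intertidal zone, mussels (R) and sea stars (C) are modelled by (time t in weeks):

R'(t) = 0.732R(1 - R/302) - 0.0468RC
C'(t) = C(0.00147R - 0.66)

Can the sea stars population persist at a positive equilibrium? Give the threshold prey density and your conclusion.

The predator equation gives dC/dt > 0 only when R > 0.66/0.00147 = 449.
Without the predator, R → K = 302. Since 302 < 449, the predator cannot invade.

Threshold R = 449; K < 449, so no, the predator goes extinct.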